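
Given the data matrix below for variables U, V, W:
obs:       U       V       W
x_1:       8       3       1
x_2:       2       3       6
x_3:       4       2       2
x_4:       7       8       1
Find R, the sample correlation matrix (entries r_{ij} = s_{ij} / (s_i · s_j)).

Step 1 — column means:
  mean(U) = (8 + 2 + 4 + 7) / 4 = 21/4 = 5.25
  mean(V) = (3 + 3 + 2 + 8) / 4 = 16/4 = 4
  mean(W) = (1 + 6 + 2 + 1) / 4 = 10/4 = 2.5

Step 2 — sample variances and covariances s[i,j] = (1/(n-1)) · Σ_k (x_{k,i} - mean_i) · (x_{k,j} - mean_j), with n-1 = 3:
  s[U,U] = ((2.75)·(2.75) + (-3.25)·(-3.25) + (-1.25)·(-1.25) + (1.75)·(1.75)) / 3 = 22.75/3 = 7.5833
  s[U,V] = ((2.75)·(-1) + (-3.25)·(-1) + (-1.25)·(-2) + (1.75)·(4)) / 3 = 10/3 = 3.3333
  s[U,W] = ((2.75)·(-1.5) + (-3.25)·(3.5) + (-1.25)·(-0.5) + (1.75)·(-1.5)) / 3 = -17.5/3 = -5.8333
  s[V,V] = ((-1)·(-1) + (-1)·(-1) + (-2)·(-2) + (4)·(4)) / 3 = 22/3 = 7.3333
  s[V,W] = ((-1)·(-1.5) + (-1)·(3.5) + (-2)·(-0.5) + (4)·(-1.5)) / 3 = -7/3 = -2.3333
  s[W,W] = ((-1.5)·(-1.5) + (3.5)·(3.5) + (-0.5)·(-0.5) + (-1.5)·(-1.5)) / 3 = 17/3 = 5.6667
  Sample standard deviations s_i = √(s[i,i]):
  s(U) = √(7.5833) = 2.7538
  s(V) = √(7.3333) = 2.708
  s(W) = √(5.6667) = 2.3805

Step 3 — r_{ij} = s_{ij} / (s_i · s_j):
  r[U,U] = 1 (diagonal).
  r[U,V] = 3.3333 / (2.7538 · 2.708) = 3.3333 / 7.4573 = 0.447
  r[U,W] = -5.8333 / (2.7538 · 2.3805) = -5.8333 / 6.5553 = -0.8899
  r[V,V] = 1 (diagonal).
  r[V,W] = -2.3333 / (2.708 · 2.3805) = -2.3333 / 6.4464 = -0.362
  r[W,W] = 1 (diagonal).

R is symmetric with unit diagonal. Assembling:

R = [[1, 0.447, -0.8899],
 [0.447, 1, -0.362],
 [-0.8899, -0.362, 1]]


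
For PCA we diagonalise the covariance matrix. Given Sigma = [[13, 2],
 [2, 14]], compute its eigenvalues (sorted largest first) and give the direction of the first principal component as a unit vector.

Step 1 — characteristic polynomial of 2×2 Sigma:
  det(Sigma - λI) = λ² - trace · λ + det = 0.
  trace = 13 + 14 = 27, det = 13·14 - (2)² = 178.
Step 2 — discriminant:
  Δ = trace² - 4·det = 729 - 712 = 17.
Step 3 — eigenvalues:
  λ = (trace ± √Δ)/2 = (27 ± 4.1231)/2,
  λ_1 = 15.5616,  λ_2 = 11.4384.

Step 4 — unit eigenvector for λ_1: solve (Sigma - λ_1 I)v = 0. First row:
  (13 - 15.5616)·v_x + (2)·v_y = 0, i.e. (-2.5616)·v_x + (2)·v_y = 0,
  so v ∝ (b, λ_1 - a) = (2, 2.5616) = u.
  ||u|| = √((2)² + (2.5616)²) = √(10.5616) ≈ 3.2499,
  v_1 = u/||u|| ≈ (0.6154, 0.7882) (||v_1|| = 1).

λ_1 = 15.5616,  λ_2 = 11.4384;  v_1 ≈ (0.6154, 0.7882)


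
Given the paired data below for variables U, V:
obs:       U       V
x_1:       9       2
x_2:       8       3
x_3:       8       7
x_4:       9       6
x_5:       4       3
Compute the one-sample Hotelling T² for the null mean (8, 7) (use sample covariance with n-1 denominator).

Step 1 — sample mean vector:
  mean(U) = (9 + 8 + 8 + 9 + 4) / 5 = 38/5 = 7.6
  mean(V) = (2 + 3 + 7 + 6 + 3) / 5 = 21/5 = 4.2
  x̄ = (7.6, 4.2),  deviation x̄ - mu_0 = (7.6, 4.2) - (8, 7) = (-0.4, -2.8).

Step 2 — sample covariance matrix, S[i,j] = (1/(n-1)) · Σ_k (x_{k,i} - mean_i) · (x_{k,j} - mean_j), divisor n-1 = 4:
  S[U,U] = ((1.4)·(1.4) + (0.4)·(0.4) + (0.4)·(0.4) + (1.4)·(1.4) + (-3.6)·(-3.6)) / 4 = 17.2/4 = 4.3
  S[U,V] = ((1.4)·(-2.2) + (0.4)·(-1.2) + (0.4)·(2.8) + (1.4)·(1.8) + (-3.6)·(-1.2)) / 4 = 4.4/4 = 1.1
  S[V,V] = ((-2.2)·(-2.2) + (-1.2)·(-1.2) + (2.8)·(2.8) + (1.8)·(1.8) + (-1.2)·(-1.2)) / 4 = 18.8/4 = 4.7
  S = [[4.3, 1.1],
 [1.1, 4.7]].

Step 3 — invert S. det(S) = 4.3·4.7 - (1.1)² = 19.
  S^{-1} = (1/det) · [[d, -b], [-b, a]] = [[0.2474, -0.0579],
 [-0.0579, 0.2263]].

Step 4 — quadratic form (x̄ - mu_0)^T · S^{-1} · (x̄ - mu_0):
  S^{-1} · (x̄ - mu_0) = (0.0632, -0.6105),
  (x̄ - mu_0)^T · [...] = (-0.4)·(0.0632) + (-2.8)·(-0.6105) = 1.6842.

Step 5 — scale by n: T² = 5 · 1.6842 = 8.4211.

T² ≈ 8.4211


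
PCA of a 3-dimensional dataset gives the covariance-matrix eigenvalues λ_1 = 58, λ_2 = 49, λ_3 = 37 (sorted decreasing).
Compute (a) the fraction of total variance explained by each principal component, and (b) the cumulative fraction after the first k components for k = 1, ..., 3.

Step 1 — total variance = trace(Sigma) = Σ λ_i = 58 + 49 + 37 = 144.

Step 2 — fraction explained by component i = λ_i / Σ λ:
  PC1: 58/144 = 0.4028
  PC2: 49/144 = 0.3403
  PC3: 37/144 = 0.2569

Step 3 — cumulative fraction after k components = (λ_1 + ... + λ_k) / Σ λ:
  k = 1: 58/144 = 0.4028
  k = 2: (58 + 49)/144 = 107/144 = 0.7431
  k = 3: (58 + 49 + 37)/144 = 144/144 = 1

Summary (fraction, with percent):

explained: PC1 0.4028 (40.28%), PC2 0.3403 (34.03%), PC3 0.2569 (25.69%);  cumulative: 0.4028, 0.7431, 1


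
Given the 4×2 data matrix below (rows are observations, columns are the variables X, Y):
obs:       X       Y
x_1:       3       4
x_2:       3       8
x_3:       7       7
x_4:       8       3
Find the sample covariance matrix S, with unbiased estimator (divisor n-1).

Step 1 — column means:
  mean(X) = (3 + 3 + 7 + 8) / 4 = 21/4 = 5.25
  mean(Y) = (4 + 8 + 7 + 3) / 4 = 22/4 = 5.5

Step 2 — sample covariance S[i,j] = (1/(n-1)) · Σ_k (x_{k,i} - mean_i) · (x_{k,j} - mean_j), with n-1 = 3.
  S[X,X] = ((-2.25)·(-2.25) + (-2.25)·(-2.25) + (1.75)·(1.75) + (2.75)·(2.75)) / 3 = 20.75/3 = 6.9167
  S[X,Y] = ((-2.25)·(-1.5) + (-2.25)·(2.5) + (1.75)·(1.5) + (2.75)·(-2.5)) / 3 = -6.5/3 = -2.1667
  S[Y,Y] = ((-1.5)·(-1.5) + (2.5)·(2.5) + (1.5)·(1.5) + (-2.5)·(-2.5)) / 3 = 17/3 = 5.6667

S is symmetric (S[j,i] = S[i,j]). Assembling:

S = [[6.9167, -2.1667],
 [-2.1667, 5.6667]]


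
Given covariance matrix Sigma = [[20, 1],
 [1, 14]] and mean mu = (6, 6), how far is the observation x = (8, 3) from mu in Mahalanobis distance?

Step 1 — centre the observation: (x - mu) = (2, -3).

Step 2 — invert Sigma. det(Sigma) = 20·14 - (1)² = 279.
  Sigma^{-1} = (1/det) · [[d, -b], [-b, a]] = [[0.0502, -0.0036],
 [-0.0036, 0.0717]].

Step 3 — form the quadratic (x - mu)^T · Sigma^{-1} · (x - mu):
  Sigma^{-1} · (x - mu) = (0.1111, -0.2222).
  (x - mu)^T · [Sigma^{-1} · (x - mu)] = (2)·(0.1111) + (-3)·(-0.2222) = 0.8889.

Step 4 — take square root: d = √(0.8889) ≈ 0.9428.

d(x, mu) = √(0.8889) ≈ 0.9428


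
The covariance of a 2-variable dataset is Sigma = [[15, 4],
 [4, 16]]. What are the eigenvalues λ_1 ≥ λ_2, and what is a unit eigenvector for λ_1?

Step 1 — characteristic polynomial of 2×2 Sigma:
  det(Sigma - λI) = λ² - trace · λ + det = 0.
  trace = 15 + 16 = 31, det = 15·16 - (4)² = 224.
Step 2 — discriminant:
  Δ = trace² - 4·det = 961 - 896 = 65.
Step 3 — eigenvalues:
  λ = (trace ± √Δ)/2 = (31 ± 8.0623)/2,
  λ_1 = 19.5311,  λ_2 = 11.4689.

Step 4 — unit eigenvector for λ_1: solve (Sigma - λ_1 I)v = 0. First row:
  (15 - 19.5311)·v_x + (4)·v_y = 0, i.e. (-4.5311)·v_x + (4)·v_y = 0,
  so v ∝ (b, λ_1 - a) = (4, 4.5311) = u.
  ||u|| = √((4)² + (4.5311)²) = √(36.5311) ≈ 6.0441,
  v_1 = u/||u|| ≈ (0.6618, 0.7497) (||v_1|| = 1).

λ_1 = 19.5311,  λ_2 = 11.4689;  v_1 ≈ (0.6618, 0.7497)


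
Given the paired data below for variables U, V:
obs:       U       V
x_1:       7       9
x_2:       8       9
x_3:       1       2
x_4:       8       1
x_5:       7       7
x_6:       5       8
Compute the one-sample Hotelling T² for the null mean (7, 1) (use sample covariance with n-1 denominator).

Step 1 — sample mean vector:
  mean(U) = (7 + 8 + 1 + 8 + 7 + 5) / 6 = 36/6 = 6
  mean(V) = (9 + 9 + 2 + 1 + 7 + 8) / 6 = 36/6 = 6
  x̄ = (6, 6),  deviation x̄ - mu_0 = (6, 6) - (7, 1) = (-1, 5).

Step 2 — sample covariance matrix, S[i,j] = (1/(n-1)) · Σ_k (x_{k,i} - mean_i) · (x_{k,j} - mean_j), divisor n-1 = 5:
  S[U,U] = ((1)·(1) + (2)·(2) + (-5)·(-5) + (2)·(2) + (1)·(1) + (-1)·(-1)) / 5 = 36/5 = 7.2
  S[U,V] = ((1)·(3) + (2)·(3) + (-5)·(-4) + (2)·(-5) + (1)·(1) + (-1)·(2)) / 5 = 18/5 = 3.6
  S[V,V] = ((3)·(3) + (3)·(3) + (-4)·(-4) + (-5)·(-5) + (1)·(1) + (2)·(2)) / 5 = 64/5 = 12.8
  S = [[7.2, 3.6],
 [3.6, 12.8]].

Step 3 — invert S. det(S) = 7.2·12.8 - (3.6)² = 79.2.
  S^{-1} = (1/det) · [[d, -b], [-b, a]] = [[0.1616, -0.0455],
 [-0.0455, 0.0909]].

Step 4 — quadratic form (x̄ - mu_0)^T · S^{-1} · (x̄ - mu_0):
  S^{-1} · (x̄ - mu_0) = (-0.3889, 0.5),
  (x̄ - mu_0)^T · [...] = (-1)·(-0.3889) + (5)·(0.5) = 2.8889.

Step 5 — scale by n: T² = 6 · 2.8889 = 17.3333.

T² ≈ 17.3333


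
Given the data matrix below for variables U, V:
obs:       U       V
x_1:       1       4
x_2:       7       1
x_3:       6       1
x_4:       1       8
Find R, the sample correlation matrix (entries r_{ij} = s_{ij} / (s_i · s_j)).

Step 1 — column means:
  mean(U) = (1 + 7 + 6 + 1) / 4 = 15/4 = 3.75
  mean(V) = (4 + 1 + 1 + 8) / 4 = 14/4 = 3.5

Step 2 — sample variances and covariances s[i,j] = (1/(n-1)) · Σ_k (x_{k,i} - mean_i) · (x_{k,j} - mean_j), with n-1 = 3:
  s[U,U] = ((-2.75)·(-2.75) + (3.25)·(3.25) + (2.25)·(2.25) + (-2.75)·(-2.75)) / 3 = 30.75/3 = 10.25
  s[U,V] = ((-2.75)·(0.5) + (3.25)·(-2.5) + (2.25)·(-2.5) + (-2.75)·(4.5)) / 3 = -27.5/3 = -9.1667
  s[V,V] = ((0.5)·(0.5) + (-2.5)·(-2.5) + (-2.5)·(-2.5) + (4.5)·(4.5)) / 3 = 33/3 = 11
  Sample standard deviations s_i = √(s[i,i]):
  s(U) = √(10.25) = 3.2016
  s(V) = √(11) = 3.3166

Step 3 — r_{ij} = s_{ij} / (s_i · s_j):
  r[U,U] = 1 (diagonal).
  r[U,V] = -9.1667 / (3.2016 · 3.3166) = -9.1667 / 10.6184 = -0.8633
  r[V,V] = 1 (diagonal).

R is symmetric with unit diagonal. Assembling:

R = [[1, -0.8633],
 [-0.8633, 1]]


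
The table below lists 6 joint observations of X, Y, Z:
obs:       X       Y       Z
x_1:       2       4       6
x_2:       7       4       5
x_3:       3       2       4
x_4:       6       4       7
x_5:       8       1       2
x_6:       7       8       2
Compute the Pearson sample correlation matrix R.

Step 1 — column means:
  mean(X) = (2 + 7 + 3 + 6 + 8 + 7) / 6 = 33/6 = 5.5
  mean(Y) = (4 + 4 + 2 + 4 + 1 + 8) / 6 = 23/6 = 3.8333
  mean(Z) = (6 + 5 + 4 + 7 + 2 + 2) / 6 = 26/6 = 4.3333

Step 2 — sample variances and covariances s[i,j] = (1/(n-1)) · Σ_k (x_{k,i} - mean_i) · (x_{k,j} - mean_j), with n-1 = 5:
  s[X,X] = ((-3.5)·(-3.5) + (1.5)·(1.5) + (-2.5)·(-2.5) + (0.5)·(0.5) + (2.5)·(2.5) + (1.5)·(1.5)) / 5 = 29.5/5 = 5.9
  s[X,Y] = ((-3.5)·(0.1667) + (1.5)·(0.1667) + (-2.5)·(-1.8333) + (0.5)·(0.1667) + (2.5)·(-2.8333) + (1.5)·(4.1667)) / 5 = 3.5/5 = 0.7
  s[X,Z] = ((-3.5)·(1.6667) + (1.5)·(0.6667) + (-2.5)·(-0.3333) + (0.5)·(2.6667) + (2.5)·(-2.3333) + (1.5)·(-2.3333)) / 5 = -12/5 = -2.4
  s[Y,Y] = ((0.1667)·(0.1667) + (0.1667)·(0.1667) + (-1.8333)·(-1.8333) + (0.1667)·(0.1667) + (-2.8333)·(-2.8333) + (4.1667)·(4.1667)) / 5 = 28.8333/5 = 5.7667
  s[Y,Z] = ((0.1667)·(1.6667) + (0.1667)·(0.6667) + (-1.8333)·(-0.3333) + (0.1667)·(2.6667) + (-2.8333)·(-2.3333) + (4.1667)·(-2.3333)) / 5 = -1.6667/5 = -0.3333
  s[Z,Z] = ((1.6667)·(1.6667) + (0.6667)·(0.6667) + (-0.3333)·(-0.3333) + (2.6667)·(2.6667) + (-2.3333)·(-2.3333) + (-2.3333)·(-2.3333)) / 5 = 21.3333/5 = 4.2667
  Sample standard deviations s_i = √(s[i,i]):
  s(X) = √(5.9) = 2.429
  s(Y) = √(5.7667) = 2.4014
  s(Z) = √(4.2667) = 2.0656

Step 3 — r_{ij} = s_{ij} / (s_i · s_j):
  r[X,X] = 1 (diagonal).
  r[X,Y] = 0.7 / (2.429 · 2.4014) = 0.7 / 5.833 = 0.12
  r[X,Z] = -2.4 / (2.429 · 2.0656) = -2.4 / 5.0173 = -0.4783
  r[Y,Y] = 1 (diagonal).
  r[Y,Z] = -0.3333 / (2.4014 · 2.0656) = -0.3333 / 4.9603 = -0.0672
  r[Z,Z] = 1 (diagonal).

R is symmetric with unit diagonal. Assembling:

R = [[1, 0.12, -0.4783],
 [0.12, 1, -0.0672],
 [-0.4783, -0.0672, 1]]


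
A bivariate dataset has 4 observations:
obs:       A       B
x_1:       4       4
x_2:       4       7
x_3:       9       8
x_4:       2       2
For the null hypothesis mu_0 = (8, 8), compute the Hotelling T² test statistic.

Step 1 — sample mean vector:
  mean(A) = (4 + 4 + 9 + 2) / 4 = 19/4 = 4.75
  mean(B) = (4 + 7 + 8 + 2) / 4 = 21/4 = 5.25
  x̄ = (4.75, 5.25),  deviation x̄ - mu_0 = (4.75, 5.25) - (8, 8) = (-3.25, -2.75).

Step 2 — sample covariance matrix, S[i,j] = (1/(n-1)) · Σ_k (x_{k,i} - mean_i) · (x_{k,j} - mean_j), divisor n-1 = 3:
  S[A,A] = ((-0.75)·(-0.75) + (-0.75)·(-0.75) + (4.25)·(4.25) + (-2.75)·(-2.75)) / 3 = 26.75/3 = 8.9167
  S[A,B] = ((-0.75)·(-1.25) + (-0.75)·(1.75) + (4.25)·(2.75) + (-2.75)·(-3.25)) / 3 = 20.25/3 = 6.75
  S[B,B] = ((-1.25)·(-1.25) + (1.75)·(1.75) + (2.75)·(2.75) + (-3.25)·(-3.25)) / 3 = 22.75/3 = 7.5833
  S = [[8.9167, 6.75],
 [6.75, 7.5833]].

Step 3 — invert S. det(S) = 8.9167·7.5833 - (6.75)² = 22.0556.
  S^{-1} = (1/det) · [[d, -b], [-b, a]] = [[0.3438, -0.306],
 [-0.306, 0.4043]].

Step 4 — quadratic form (x̄ - mu_0)^T · S^{-1} · (x̄ - mu_0):
  S^{-1} · (x̄ - mu_0) = (-0.2758, -0.1171),
  (x̄ - mu_0)^T · [...] = (-3.25)·(-0.2758) + (-2.75)·(-0.1171) = 1.2185.

Step 5 — scale by n: T² = 4 · 1.2185 = 4.8741.

T² ≈ 4.8741


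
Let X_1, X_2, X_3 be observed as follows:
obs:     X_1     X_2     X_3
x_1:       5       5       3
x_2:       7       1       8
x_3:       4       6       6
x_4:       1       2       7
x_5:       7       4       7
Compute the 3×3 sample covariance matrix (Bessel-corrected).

Step 1 — column means:
  mean(X_1) = (5 + 7 + 4 + 1 + 7) / 5 = 24/5 = 4.8
  mean(X_2) = (5 + 1 + 6 + 2 + 4) / 5 = 18/5 = 3.6
  mean(X_3) = (3 + 8 + 6 + 7 + 7) / 5 = 31/5 = 6.2

Step 2 — sample covariance S[i,j] = (1/(n-1)) · Σ_k (x_{k,i} - mean_i) · (x_{k,j} - mean_j), with n-1 = 4.
  S[X_1,X_1] = ((0.2)·(0.2) + (2.2)·(2.2) + (-0.8)·(-0.8) + (-3.8)·(-3.8) + (2.2)·(2.2)) / 4 = 24.8/4 = 6.2
  S[X_1,X_2] = ((0.2)·(1.4) + (2.2)·(-2.6) + (-0.8)·(2.4) + (-3.8)·(-1.6) + (2.2)·(0.4)) / 4 = -0.4/4 = -0.1
  S[X_1,X_3] = ((0.2)·(-3.2) + (2.2)·(1.8) + (-0.8)·(-0.2) + (-3.8)·(0.8) + (2.2)·(0.8)) / 4 = 2.2/4 = 0.55
  S[X_2,X_2] = ((1.4)·(1.4) + (-2.6)·(-2.6) + (2.4)·(2.4) + (-1.6)·(-1.6) + (0.4)·(0.4)) / 4 = 17.2/4 = 4.3
  S[X_2,X_3] = ((1.4)·(-3.2) + (-2.6)·(1.8) + (2.4)·(-0.2) + (-1.6)·(0.8) + (0.4)·(0.8)) / 4 = -10.6/4 = -2.65
  S[X_3,X_3] = ((-3.2)·(-3.2) + (1.8)·(1.8) + (-0.2)·(-0.2) + (0.8)·(0.8) + (0.8)·(0.8)) / 4 = 14.8/4 = 3.7

S is symmetric (S[j,i] = S[i,j]). Assembling:

S = [[6.2, -0.1, 0.55],
 [-0.1, 4.3, -2.65],
 [0.55, -2.65, 3.7]]


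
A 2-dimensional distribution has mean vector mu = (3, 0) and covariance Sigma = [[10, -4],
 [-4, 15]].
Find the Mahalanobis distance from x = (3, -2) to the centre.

Step 1 — centre the observation: (x - mu) = (0, -2).

Step 2 — invert Sigma. det(Sigma) = 10·15 - (-4)² = 134.
  Sigma^{-1} = (1/det) · [[d, -b], [-b, a]] = [[0.1119, 0.0299],
 [0.0299, 0.0746]].

Step 3 — form the quadratic (x - mu)^T · Sigma^{-1} · (x - mu):
  Sigma^{-1} · (x - mu) = (-0.0597, -0.1493).
  (x - mu)^T · [Sigma^{-1} · (x - mu)] = (0)·(-0.0597) + (-2)·(-0.1493) = 0.2985.

Step 4 — take square root: d = √(0.2985) ≈ 0.5464.

d(x, mu) = √(0.2985) ≈ 0.5464


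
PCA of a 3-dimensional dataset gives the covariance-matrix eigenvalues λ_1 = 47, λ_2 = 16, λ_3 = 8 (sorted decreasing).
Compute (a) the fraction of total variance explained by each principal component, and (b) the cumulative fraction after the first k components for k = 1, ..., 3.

Step 1 — total variance = trace(Sigma) = Σ λ_i = 47 + 16 + 8 = 71.

Step 2 — fraction explained by component i = λ_i / Σ λ:
  PC1: 47/71 = 0.662
  PC2: 16/71 = 0.2254
  PC3: 8/71 = 0.1127

Step 3 — cumulative fraction after k components = (λ_1 + ... + λ_k) / Σ λ:
  k = 1: 47/71 = 0.662
  k = 2: (47 + 16)/71 = 63/71 = 0.8873
  k = 3: (47 + 16 + 8)/71 = 71/71 = 1

Summary (fraction, with percent):

explained: PC1 0.662 (66.2%), PC2 0.2254 (22.54%), PC3 0.1127 (11.27%);  cumulative: 0.662, 0.8873, 1


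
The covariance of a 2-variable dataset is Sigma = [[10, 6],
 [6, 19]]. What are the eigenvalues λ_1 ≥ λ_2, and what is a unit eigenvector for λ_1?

Step 1 — characteristic polynomial of 2×2 Sigma:
  det(Sigma - λI) = λ² - trace · λ + det = 0.
  trace = 10 + 19 = 29, det = 10·19 - (6)² = 154.
Step 2 — discriminant:
  Δ = trace² - 4·det = 841 - 616 = 225.
Step 3 — eigenvalues:
  λ = (trace ± √Δ)/2 = (29 ± 15)/2,
  λ_1 = 22,  λ_2 = 7.

Step 4 — unit eigenvector for λ_1: solve (Sigma - λ_1 I)v = 0. First row:
  (10 - 22)·v_x + (6)·v_y = 0, i.e. (-12)·v_x + (6)·v_y = 0,
  so v ∝ (b, λ_1 - a) = (6, 12) = u.
  ||u|| = √((6)² + (12)²) = √(180) ≈ 13.4164,
  v_1 = u/||u|| ≈ (0.4472, 0.8944) (||v_1|| = 1).

λ_1 = 22,  λ_2 = 7;  v_1 ≈ (0.4472, 0.8944)


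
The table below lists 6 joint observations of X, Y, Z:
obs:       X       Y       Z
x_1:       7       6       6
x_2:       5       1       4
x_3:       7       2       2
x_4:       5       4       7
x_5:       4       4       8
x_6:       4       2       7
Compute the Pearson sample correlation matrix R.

Step 1 — column means:
  mean(X) = (7 + 5 + 7 + 5 + 4 + 4) / 6 = 32/6 = 5.3333
  mean(Y) = (6 + 1 + 2 + 4 + 4 + 2) / 6 = 19/6 = 3.1667
  mean(Z) = (6 + 4 + 2 + 7 + 8 + 7) / 6 = 34/6 = 5.6667

Step 2 — sample variances and covariances s[i,j] = (1/(n-1)) · Σ_k (x_{k,i} - mean_i) · (x_{k,j} - mean_j), with n-1 = 5:
  s[X,X] = ((1.6667)·(1.6667) + (-0.3333)·(-0.3333) + (1.6667)·(1.6667) + (-0.3333)·(-0.3333) + (-1.3333)·(-1.3333) + (-1.3333)·(-1.3333)) / 5 = 9.3333/5 = 1.8667
  s[X,Y] = ((1.6667)·(2.8333) + (-0.3333)·(-2.1667) + (1.6667)·(-1.1667) + (-0.3333)·(0.8333) + (-1.3333)·(0.8333) + (-1.3333)·(-1.1667)) / 5 = 3.6667/5 = 0.7333
  s[X,Z] = ((1.6667)·(0.3333) + (-0.3333)·(-1.6667) + (1.6667)·(-3.6667) + (-0.3333)·(1.3333) + (-1.3333)·(2.3333) + (-1.3333)·(1.3333)) / 5 = -10.3333/5 = -2.0667
  s[Y,Y] = ((2.8333)·(2.8333) + (-2.1667)·(-2.1667) + (-1.1667)·(-1.1667) + (0.8333)·(0.8333) + (0.8333)·(0.8333) + (-1.1667)·(-1.1667)) / 5 = 16.8333/5 = 3.3667
  s[Y,Z] = ((2.8333)·(0.3333) + (-2.1667)·(-1.6667) + (-1.1667)·(-3.6667) + (0.8333)·(1.3333) + (0.8333)·(2.3333) + (-1.1667)·(1.3333)) / 5 = 10.3333/5 = 2.0667
  s[Z,Z] = ((0.3333)·(0.3333) + (-1.6667)·(-1.6667) + (-3.6667)·(-3.6667) + (1.3333)·(1.3333) + (2.3333)·(2.3333) + (1.3333)·(1.3333)) / 5 = 25.3333/5 = 5.0667
  Sample standard deviations s_i = √(s[i,i]):
  s(X) = √(1.8667) = 1.3663
  s(Y) = √(3.3667) = 1.8348
  s(Z) = √(5.0667) = 2.2509

Step 3 — r_{ij} = s_{ij} / (s_i · s_j):
  r[X,X] = 1 (diagonal).
  r[X,Y] = 0.7333 / (1.3663 · 1.8348) = 0.7333 / 2.5069 = 0.2925
  r[X,Z] = -2.0667 / (1.3663 · 2.2509) = -2.0667 / 3.0754 = -0.672
  r[Y,Y] = 1 (diagonal).
  r[Y,Z] = 2.0667 / (1.8348 · 2.2509) = 2.0667 / 4.1301 = 0.5004
  r[Z,Z] = 1 (diagonal).

R is symmetric with unit diagonal. Assembling:

R = [[1, 0.2925, -0.672],
 [0.2925, 1, 0.5004],
 [-0.672, 0.5004, 1]]


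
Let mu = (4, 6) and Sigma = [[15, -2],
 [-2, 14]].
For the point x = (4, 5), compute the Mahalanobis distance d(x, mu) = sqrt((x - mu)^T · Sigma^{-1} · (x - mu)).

Step 1 — centre the observation: (x - mu) = (0, -1).

Step 2 — invert Sigma. det(Sigma) = 15·14 - (-2)² = 206.
  Sigma^{-1} = (1/det) · [[d, -b], [-b, a]] = [[0.068, 0.0097],
 [0.0097, 0.0728]].

Step 3 — form the quadratic (x - mu)^T · Sigma^{-1} · (x - mu):
  Sigma^{-1} · (x - mu) = (-0.0097, -0.0728).
  (x - mu)^T · [Sigma^{-1} · (x - mu)] = (0)·(-0.0097) + (-1)·(-0.0728) = 0.0728.

Step 4 — take square root: d = √(0.0728) ≈ 0.2698.

d(x, mu) = √(0.0728) ≈ 0.2698


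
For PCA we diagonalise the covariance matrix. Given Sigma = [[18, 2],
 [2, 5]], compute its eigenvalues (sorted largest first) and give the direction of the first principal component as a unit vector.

Step 1 — characteristic polynomial of 2×2 Sigma:
  det(Sigma - λI) = λ² - trace · λ + det = 0.
  trace = 18 + 5 = 23, det = 18·5 - (2)² = 86.
Step 2 — discriminant:
  Δ = trace² - 4·det = 529 - 344 = 185.
Step 3 — eigenvalues:
  λ = (trace ± √Δ)/2 = (23 ± 13.6015)/2,
  λ_1 = 18.3007,  λ_2 = 4.6993.

Step 4 — unit eigenvector for λ_1: solve (Sigma - λ_1 I)v = 0. First row:
  (18 - 18.3007)·v_x + (2)·v_y = 0, i.e. (-0.3007)·v_x + (2)·v_y = 0,
  so v ∝ (b, λ_1 - a) = (2, 0.3007) = u.
  ||u|| = √((2)² + (0.3007)²) = √(4.0904) ≈ 2.0225,
  v_1 = u/||u|| ≈ (0.9889, 0.1487) (||v_1|| = 1).

λ_1 = 18.3007,  λ_2 = 4.6993;  v_1 ≈ (0.9889, 0.1487)


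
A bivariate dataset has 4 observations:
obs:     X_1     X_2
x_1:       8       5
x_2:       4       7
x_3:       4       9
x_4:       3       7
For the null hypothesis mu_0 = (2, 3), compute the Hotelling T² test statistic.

Step 1 — sample mean vector:
  mean(X_1) = (8 + 4 + 4 + 3) / 4 = 19/4 = 4.75
  mean(X_2) = (5 + 7 + 9 + 7) / 4 = 28/4 = 7
  x̄ = (4.75, 7),  deviation x̄ - mu_0 = (4.75, 7) - (2, 3) = (2.75, 4).

Step 2 — sample covariance matrix, S[i,j] = (1/(n-1)) · Σ_k (x_{k,i} - mean_i) · (x_{k,j} - mean_j), divisor n-1 = 3:
  S[X_1,X_1] = ((3.25)·(3.25) + (-0.75)·(-0.75) + (-0.75)·(-0.75) + (-1.75)·(-1.75)) / 3 = 14.75/3 = 4.9167
  S[X_1,X_2] = ((3.25)·(-2) + (-0.75)·(0) + (-0.75)·(2) + (-1.75)·(0)) / 3 = -8/3 = -2.6667
  S[X_2,X_2] = ((-2)·(-2) + (0)·(0) + (2)·(2) + (0)·(0)) / 3 = 8/3 = 2.6667
  S = [[4.9167, -2.6667],
 [-2.6667, 2.6667]].

Step 3 — invert S. det(S) = 4.9167·2.6667 - (-2.6667)² = 6.
  S^{-1} = (1/det) · [[d, -b], [-b, a]] = [[0.4444, 0.4444],
 [0.4444, 0.8194]].

Step 4 — quadratic form (x̄ - mu_0)^T · S^{-1} · (x̄ - mu_0):
  S^{-1} · (x̄ - mu_0) = (3, 4.5),
  (x̄ - mu_0)^T · [...] = (2.75)·(3) + (4)·(4.5) = 26.25.

Step 5 — scale by n: T² = 4 · 26.25 = 105.

T² ≈ 105


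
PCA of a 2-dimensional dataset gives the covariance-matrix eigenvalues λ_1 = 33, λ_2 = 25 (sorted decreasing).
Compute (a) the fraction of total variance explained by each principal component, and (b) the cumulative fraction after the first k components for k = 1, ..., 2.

Step 1 — total variance = trace(Sigma) = Σ λ_i = 33 + 25 = 58.

Step 2 — fraction explained by component i = λ_i / Σ λ:
  PC1: 33/58 = 0.569
  PC2: 25/58 = 0.431

Step 3 — cumulative fraction after k components = (λ_1 + ... + λ_k) / Σ λ:
  k = 1: 33/58 = 0.569
  k = 2: (33 + 25)/58 = 58/58 = 1

Summary (fraction, with percent):

explained: PC1 0.569 (56.9%), PC2 0.431 (43.1%);  cumulative: 0.569, 1


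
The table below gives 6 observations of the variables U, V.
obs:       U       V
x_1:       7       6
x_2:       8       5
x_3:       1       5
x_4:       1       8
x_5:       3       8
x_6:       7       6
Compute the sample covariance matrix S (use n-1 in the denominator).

Step 1 — column means:
  mean(U) = (7 + 8 + 1 + 1 + 3 + 7) / 6 = 27/6 = 4.5
  mean(V) = (6 + 5 + 5 + 8 + 8 + 6) / 6 = 38/6 = 6.3333

Step 2 — sample covariance S[i,j] = (1/(n-1)) · Σ_k (x_{k,i} - mean_i) · (x_{k,j} - mean_j), with n-1 = 5.
  S[U,U] = ((2.5)·(2.5) + (3.5)·(3.5) + (-3.5)·(-3.5) + (-3.5)·(-3.5) + (-1.5)·(-1.5) + (2.5)·(2.5)) / 5 = 51.5/5 = 10.3
  S[U,V] = ((2.5)·(-0.3333) + (3.5)·(-1.3333) + (-3.5)·(-1.3333) + (-3.5)·(1.6667) + (-1.5)·(1.6667) + (2.5)·(-0.3333)) / 5 = -10/5 = -2
  S[V,V] = ((-0.3333)·(-0.3333) + (-1.3333)·(-1.3333) + (-1.3333)·(-1.3333) + (1.6667)·(1.6667) + (1.6667)·(1.6667) + (-0.3333)·(-0.3333)) / 5 = 9.3333/5 = 1.8667

S is symmetric (S[j,i] = S[i,j]). Assembling:

S = [[10.3, -2],
 [-2, 1.8667]]


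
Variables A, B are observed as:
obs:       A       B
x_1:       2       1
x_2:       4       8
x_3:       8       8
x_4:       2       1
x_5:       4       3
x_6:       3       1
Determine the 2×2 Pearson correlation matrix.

Step 1 — column means:
  mean(A) = (2 + 4 + 8 + 2 + 4 + 3) / 6 = 23/6 = 3.8333
  mean(B) = (1 + 8 + 8 + 1 + 3 + 1) / 6 = 22/6 = 3.6667

Step 2 — sample variances and covariances s[i,j] = (1/(n-1)) · Σ_k (x_{k,i} - mean_i) · (x_{k,j} - mean_j), with n-1 = 5:
  s[A,A] = ((-1.8333)·(-1.8333) + (0.1667)·(0.1667) + (4.1667)·(4.1667) + (-1.8333)·(-1.8333) + (0.1667)·(0.1667) + (-0.8333)·(-0.8333)) / 5 = 24.8333/5 = 4.9667
  s[A,B] = ((-1.8333)·(-2.6667) + (0.1667)·(4.3333) + (4.1667)·(4.3333) + (-1.8333)·(-2.6667) + (0.1667)·(-0.6667) + (-0.8333)·(-2.6667)) / 5 = 30.6667/5 = 6.1333
  s[B,B] = ((-2.6667)·(-2.6667) + (4.3333)·(4.3333) + (4.3333)·(4.3333) + (-2.6667)·(-2.6667) + (-0.6667)·(-0.6667) + (-2.6667)·(-2.6667)) / 5 = 59.3333/5 = 11.8667
  Sample standard deviations s_i = √(s[i,i]):
  s(A) = √(4.9667) = 2.2286
  s(B) = √(11.8667) = 3.4448

Step 3 — r_{ij} = s_{ij} / (s_i · s_j):
  r[A,A] = 1 (diagonal).
  r[A,B] = 6.1333 / (2.2286 · 3.4448) = 6.1333 / 7.6771 = 0.7989
  r[B,B] = 1 (diagonal).

R is symmetric with unit diagonal. Assembling:

R = [[1, 0.7989],
 [0.7989, 1]]


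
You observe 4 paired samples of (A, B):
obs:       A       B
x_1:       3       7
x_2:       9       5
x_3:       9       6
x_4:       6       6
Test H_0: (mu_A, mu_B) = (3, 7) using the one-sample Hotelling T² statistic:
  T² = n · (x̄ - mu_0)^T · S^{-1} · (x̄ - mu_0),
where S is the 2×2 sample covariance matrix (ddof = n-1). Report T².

Step 1 — sample mean vector:
  mean(A) = (3 + 9 + 9 + 6) / 4 = 27/4 = 6.75
  mean(B) = (7 + 5 + 6 + 6) / 4 = 24/4 = 6
  x̄ = (6.75, 6),  deviation x̄ - mu_0 = (6.75, 6) - (3, 7) = (3.75, -1).

Step 2 — sample covariance matrix, S[i,j] = (1/(n-1)) · Σ_k (x_{k,i} - mean_i) · (x_{k,j} - mean_j), divisor n-1 = 3:
  S[A,A] = ((-3.75)·(-3.75) + (2.25)·(2.25) + (2.25)·(2.25) + (-0.75)·(-0.75)) / 3 = 24.75/3 = 8.25
  S[A,B] = ((-3.75)·(1) + (2.25)·(-1) + (2.25)·(0) + (-0.75)·(0)) / 3 = -6/3 = -2
  S[B,B] = ((1)·(1) + (-1)·(-1) + (0)·(0) + (0)·(0)) / 3 = 2/3 = 0.6667
  S = [[8.25, -2],
 [-2, 0.6667]].

Step 3 — invert S. det(S) = 8.25·0.6667 - (-2)² = 1.5.
  S^{-1} = (1/det) · [[d, -b], [-b, a]] = [[0.4444, 1.3333],
 [1.3333, 5.5]].

Step 4 — quadratic form (x̄ - mu_0)^T · S^{-1} · (x̄ - mu_0):
  S^{-1} · (x̄ - mu_0) = (0.3333, -0.5),
  (x̄ - mu_0)^T · [...] = (3.75)·(0.3333) + (-1)·(-0.5) = 1.75.

Step 5 — scale by n: T² = 4 · 1.75 = 7.

T² ≈ 7


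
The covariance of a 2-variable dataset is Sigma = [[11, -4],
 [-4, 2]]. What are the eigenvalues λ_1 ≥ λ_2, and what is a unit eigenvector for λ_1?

Step 1 — characteristic polynomial of 2×2 Sigma:
  det(Sigma - λI) = λ² - trace · λ + det = 0.
  trace = 11 + 2 = 13, det = 11·2 - (-4)² = 6.
Step 2 — discriminant:
  Δ = trace² - 4·det = 169 - 24 = 145.
Step 3 — eigenvalues:
  λ = (trace ± √Δ)/2 = (13 ± 12.0416)/2,
  λ_1 = 12.5208,  λ_2 = 0.4792.

Step 4 — unit eigenvector for λ_1: solve (Sigma - λ_1 I)v = 0. First row:
  (11 - 12.5208)·v_x + (-4)·v_y = 0, i.e. (-1.5208)·v_x + (-4)·v_y = 0,
  so v ∝ (b, λ_1 - a) = (-4, 1.5208); multiply by -1 so the first entry is positive: u = (4, -1.5208).
  ||u|| = √((4)² + (-1.5208)²) = √(18.3128) ≈ 4.2793,
  v_1 = u/||u|| ≈ (0.9347, -0.3554) (||v_1|| = 1).

λ_1 = 12.5208,  λ_2 = 0.4792;  v_1 ≈ (0.9347, -0.3554)


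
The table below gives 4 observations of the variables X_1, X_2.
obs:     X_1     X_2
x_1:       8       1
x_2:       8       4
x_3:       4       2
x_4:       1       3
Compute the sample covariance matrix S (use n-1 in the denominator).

Step 1 — column means:
  mean(X_1) = (8 + 8 + 4 + 1) / 4 = 21/4 = 5.25
  mean(X_2) = (1 + 4 + 2 + 3) / 4 = 10/4 = 2.5

Step 2 — sample covariance S[i,j] = (1/(n-1)) · Σ_k (x_{k,i} - mean_i) · (x_{k,j} - mean_j), with n-1 = 3.
  S[X_1,X_1] = ((2.75)·(2.75) + (2.75)·(2.75) + (-1.25)·(-1.25) + (-4.25)·(-4.25)) / 3 = 34.75/3 = 11.5833
  S[X_1,X_2] = ((2.75)·(-1.5) + (2.75)·(1.5) + (-1.25)·(-0.5) + (-4.25)·(0.5)) / 3 = -1.5/3 = -0.5
  S[X_2,X_2] = ((-1.5)·(-1.5) + (1.5)·(1.5) + (-0.5)·(-0.5) + (0.5)·(0.5)) / 3 = 5/3 = 1.6667

S is symmetric (S[j,i] = S[i,j]). Assembling:

S = [[11.5833, -0.5],
 [-0.5, 1.6667]]


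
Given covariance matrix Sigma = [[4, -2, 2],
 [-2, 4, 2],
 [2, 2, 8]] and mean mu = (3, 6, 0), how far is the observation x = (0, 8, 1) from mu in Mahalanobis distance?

Step 1 — centre the observation: (x - mu) = (-3, 2, 1).

Step 2 — invert Sigma (cofactor / det for 3×3, or solve directly):
  Sigma^{-1} = [[0.5833, 0.4167, -0.25],
 [0.4167, 0.5833, -0.25],
 [-0.25, -0.25, 0.25]].

Step 3 — form the quadratic (x - mu)^T · Sigma^{-1} · (x - mu):
  Sigma^{-1} · (x - mu) = (-1.1667, -0.3333, 0.5).
  (x - mu)^T · [Sigma^{-1} · (x - mu)] = (-3)·(-1.1667) + (2)·(-0.3333) + (1)·(0.5) = 3.3333.

Step 4 — take square root: d = √(3.3333) ≈ 1.8257.

d(x, mu) = √(3.3333) ≈ 1.8257


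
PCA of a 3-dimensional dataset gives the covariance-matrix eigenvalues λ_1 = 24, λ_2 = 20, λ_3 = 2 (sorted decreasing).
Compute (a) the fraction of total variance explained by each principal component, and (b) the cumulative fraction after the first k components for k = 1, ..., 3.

Step 1 — total variance = trace(Sigma) = Σ λ_i = 24 + 20 + 2 = 46.

Step 2 — fraction explained by component i = λ_i / Σ λ:
  PC1: 24/46 = 0.5217
  PC2: 20/46 = 0.4348
  PC3: 2/46 = 0.0435

Step 3 — cumulative fraction after k components = (λ_1 + ... + λ_k) / Σ λ:
  k = 1: 24/46 = 0.5217
  k = 2: (24 + 20)/46 = 44/46 = 0.9565
  k = 3: (24 + 20 + 2)/46 = 46/46 = 1

Summary (fraction, with percent):

explained: PC1 0.5217 (52.17%), PC2 0.4348 (43.48%), PC3 0.0435 (4.35%);  cumulative: 0.5217, 0.9565, 1


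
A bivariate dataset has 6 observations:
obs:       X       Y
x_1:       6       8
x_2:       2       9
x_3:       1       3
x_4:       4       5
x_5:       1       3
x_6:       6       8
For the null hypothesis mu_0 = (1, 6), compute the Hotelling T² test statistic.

Step 1 — sample mean vector:
  mean(X) = (6 + 2 + 1 + 4 + 1 + 6) / 6 = 20/6 = 3.3333
  mean(Y) = (8 + 9 + 3 + 5 + 3 + 8) / 6 = 36/6 = 6
  x̄ = (3.3333, 6),  deviation x̄ - mu_0 = (3.3333, 6) - (1, 6) = (2.3333, 0).

Step 2 — sample covariance matrix, S[i,j] = (1/(n-1)) · Σ_k (x_{k,i} - mean_i) · (x_{k,j} - mean_j), divisor n-1 = 5:
  S[X,X] = ((2.6667)·(2.6667) + (-1.3333)·(-1.3333) + (-2.3333)·(-2.3333) + (0.6667)·(0.6667) + (-2.3333)·(-2.3333) + (2.6667)·(2.6667)) / 5 = 27.3333/5 = 5.4667
  S[X,Y] = ((2.6667)·(2) + (-1.3333)·(3) + (-2.3333)·(-3) + (0.6667)·(-1) + (-2.3333)·(-3) + (2.6667)·(2)) / 5 = 20/5 = 4
  S[Y,Y] = ((2)·(2) + (3)·(3) + (-3)·(-3) + (-1)·(-1) + (-3)·(-3) + (2)·(2)) / 5 = 36/5 = 7.2
  S = [[5.4667, 4],
 [4, 7.2]].

Step 3 — invert S. det(S) = 5.4667·7.2 - (4)² = 23.36.
  S^{-1} = (1/det) · [[d, -b], [-b, a]] = [[0.3082, -0.1712],
 [-0.1712, 0.234]].

Step 4 — quadratic form (x̄ - mu_0)^T · S^{-1} · (x̄ - mu_0):
  S^{-1} · (x̄ - mu_0) = (0.7192, -0.3995),
  (x̄ - mu_0)^T · [...] = (2.3333)·(0.7192) + (0)·(-0.3995) = 1.6781.

Step 5 — scale by n: T² = 6 · 1.6781 = 10.0685.

T² ≈ 10.0685


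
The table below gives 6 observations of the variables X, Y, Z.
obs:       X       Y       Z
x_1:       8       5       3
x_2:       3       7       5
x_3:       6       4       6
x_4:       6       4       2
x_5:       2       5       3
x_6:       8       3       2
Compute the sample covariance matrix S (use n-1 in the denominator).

Step 1 — column means:
  mean(X) = (8 + 3 + 6 + 6 + 2 + 8) / 6 = 33/6 = 5.5
  mean(Y) = (5 + 7 + 4 + 4 + 5 + 3) / 6 = 28/6 = 4.6667
  mean(Z) = (3 + 5 + 6 + 2 + 3 + 2) / 6 = 21/6 = 3.5

Step 2 — sample covariance S[i,j] = (1/(n-1)) · Σ_k (x_{k,i} - mean_i) · (x_{k,j} - mean_j), with n-1 = 5.
  S[X,X] = ((2.5)·(2.5) + (-2.5)·(-2.5) + (0.5)·(0.5) + (0.5)·(0.5) + (-3.5)·(-3.5) + (2.5)·(2.5)) / 5 = 31.5/5 = 6.3
  S[X,Y] = ((2.5)·(0.3333) + (-2.5)·(2.3333) + (0.5)·(-0.6667) + (0.5)·(-0.6667) + (-3.5)·(0.3333) + (2.5)·(-1.6667)) / 5 = -11/5 = -2.2
  S[X,Z] = ((2.5)·(-0.5) + (-2.5)·(1.5) + (0.5)·(2.5) + (0.5)·(-1.5) + (-3.5)·(-0.5) + (2.5)·(-1.5)) / 5 = -6.5/5 = -1.3
  S[Y,Y] = ((0.3333)·(0.3333) + (2.3333)·(2.3333) + (-0.6667)·(-0.6667) + (-0.6667)·(-0.6667) + (0.3333)·(0.3333) + (-1.6667)·(-1.6667)) / 5 = 9.3333/5 = 1.8667
  S[Y,Z] = ((0.3333)·(-0.5) + (2.3333)·(1.5) + (-0.6667)·(2.5) + (-0.6667)·(-1.5) + (0.3333)·(-0.5) + (-1.6667)·(-1.5)) / 5 = 5/5 = 1
  S[Z,Z] = ((-0.5)·(-0.5) + (1.5)·(1.5) + (2.5)·(2.5) + (-1.5)·(-1.5) + (-0.5)·(-0.5) + (-1.5)·(-1.5)) / 5 = 13.5/5 = 2.7

S is symmetric (S[j,i] = S[i,j]). Assembling:

S = [[6.3, -2.2, -1.3],
 [-2.2, 1.8667, 1],
 [-1.3, 1, 2.7]]


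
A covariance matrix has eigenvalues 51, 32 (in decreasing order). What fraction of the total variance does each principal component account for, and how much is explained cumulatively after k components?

Step 1 — total variance = trace(Sigma) = Σ λ_i = 51 + 32 = 83.

Step 2 — fraction explained by component i = λ_i / Σ λ:
  PC1: 51/83 = 0.6145
  PC2: 32/83 = 0.3855

Step 3 — cumulative fraction after k components = (λ_1 + ... + λ_k) / Σ λ:
  k = 1: 51/83 = 0.6145
  k = 2: (51 + 32)/83 = 83/83 = 1

Summary (fraction, with percent):

explained: PC1 0.6145 (61.45%), PC2 0.3855 (38.55%);  cumulative: 0.6145, 1


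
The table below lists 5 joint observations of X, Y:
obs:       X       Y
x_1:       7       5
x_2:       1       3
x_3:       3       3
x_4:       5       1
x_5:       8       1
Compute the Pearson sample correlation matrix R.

Step 1 — column means:
  mean(X) = (7 + 1 + 3 + 5 + 8) / 5 = 24/5 = 4.8
  mean(Y) = (5 + 3 + 3 + 1 + 1) / 5 = 13/5 = 2.6

Step 2 — sample variances and covariances s[i,j] = (1/(n-1)) · Σ_k (x_{k,i} - mean_i) · (x_{k,j} - mean_j), with n-1 = 4:
  s[X,X] = ((2.2)·(2.2) + (-3.8)·(-3.8) + (-1.8)·(-1.8) + (0.2)·(0.2) + (3.2)·(3.2)) / 4 = 32.8/4 = 8.2
  s[X,Y] = ((2.2)·(2.4) + (-3.8)·(0.4) + (-1.8)·(0.4) + (0.2)·(-1.6) + (3.2)·(-1.6)) / 4 = -2.4/4 = -0.6
  s[Y,Y] = ((2.4)·(2.4) + (0.4)·(0.4) + (0.4)·(0.4) + (-1.6)·(-1.6) + (-1.6)·(-1.6)) / 4 = 11.2/4 = 2.8
  Sample standard deviations s_i = √(s[i,i]):
  s(X) = √(8.2) = 2.8636
  s(Y) = √(2.8) = 1.6733

Step 3 — r_{ij} = s_{ij} / (s_i · s_j):
  r[X,X] = 1 (diagonal).
  r[X,Y] = -0.6 / (2.8636 · 1.6733) = -0.6 / 4.7917 = -0.1252
  r[Y,Y] = 1 (diagonal).

R is symmetric with unit diagonal. Assembling:

R = [[1, -0.1252],
 [-0.1252, 1]]


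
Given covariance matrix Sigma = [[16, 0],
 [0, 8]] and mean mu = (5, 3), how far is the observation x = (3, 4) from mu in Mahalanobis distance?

Step 1 — centre the observation: (x - mu) = (-2, 1).

Step 2 — invert Sigma. det(Sigma) = 16·8 - (0)² = 128.
  Sigma^{-1} = (1/det) · [[d, -b], [-b, a]] = [[0.0625, 0],
 [0, 0.125]].

Step 3 — form the quadratic (x - mu)^T · Sigma^{-1} · (x - mu):
  Sigma^{-1} · (x - mu) = (-0.125, 0.125).
  (x - mu)^T · [Sigma^{-1} · (x - mu)] = (-2)·(-0.125) + (1)·(0.125) = 0.375.

Step 4 — take square root: d = √(0.375) ≈ 0.6124.

d(x, mu) = √(0.375) ≈ 0.6124


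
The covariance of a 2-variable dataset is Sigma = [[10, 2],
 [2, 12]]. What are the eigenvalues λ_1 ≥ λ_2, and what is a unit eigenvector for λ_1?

Step 1 — characteristic polynomial of 2×2 Sigma:
  det(Sigma - λI) = λ² - trace · λ + det = 0.
  trace = 10 + 12 = 22, det = 10·12 - (2)² = 116.
Step 2 — discriminant:
  Δ = trace² - 4·det = 484 - 464 = 20.
Step 3 — eigenvalues:
  λ = (trace ± √Δ)/2 = (22 ± 4.4721)/2,
  λ_1 = 13.2361,  λ_2 = 8.7639.

Step 4 — unit eigenvector for λ_1: solve (Sigma - λ_1 I)v = 0. First row:
  (10 - 13.2361)·v_x + (2)·v_y = 0, i.e. (-3.2361)·v_x + (2)·v_y = 0,
  so v ∝ (b, λ_1 - a) = (2, 3.2361) = u.
  ||u|| = √((2)² + (3.2361)²) = √(14.4721) ≈ 3.8042,
  v_1 = u/||u|| ≈ (0.5257, 0.8507) (||v_1|| = 1).

λ_1 = 13.2361,  λ_2 = 8.7639;  v_1 ≈ (0.5257, 0.8507)


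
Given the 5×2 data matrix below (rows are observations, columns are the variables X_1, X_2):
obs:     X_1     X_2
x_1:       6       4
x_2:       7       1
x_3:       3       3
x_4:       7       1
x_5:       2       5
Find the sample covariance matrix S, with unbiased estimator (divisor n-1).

Step 1 — column means:
  mean(X_1) = (6 + 7 + 3 + 7 + 2) / 5 = 25/5 = 5
  mean(X_2) = (4 + 1 + 3 + 1 + 5) / 5 = 14/5 = 2.8

Step 2 — sample covariance S[i,j] = (1/(n-1)) · Σ_k (x_{k,i} - mean_i) · (x_{k,j} - mean_j), with n-1 = 4.
  S[X_1,X_1] = ((1)·(1) + (2)·(2) + (-2)·(-2) + (2)·(2) + (-3)·(-3)) / 4 = 22/4 = 5.5
  S[X_1,X_2] = ((1)·(1.2) + (2)·(-1.8) + (-2)·(0.2) + (2)·(-1.8) + (-3)·(2.2)) / 4 = -13/4 = -3.25
  S[X_2,X_2] = ((1.2)·(1.2) + (-1.8)·(-1.8) + (0.2)·(0.2) + (-1.8)·(-1.8) + (2.2)·(2.2)) / 4 = 12.8/4 = 3.2

S is symmetric (S[j,i] = S[i,j]). Assembling:

S = [[5.5, -3.25],
 [-3.25, 3.2]]


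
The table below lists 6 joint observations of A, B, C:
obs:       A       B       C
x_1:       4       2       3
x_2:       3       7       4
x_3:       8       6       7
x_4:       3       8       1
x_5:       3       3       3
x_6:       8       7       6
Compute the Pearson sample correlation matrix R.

Step 1 — column means:
  mean(A) = (4 + 3 + 8 + 3 + 3 + 8) / 6 = 29/6 = 4.8333
  mean(B) = (2 + 7 + 6 + 8 + 3 + 7) / 6 = 33/6 = 5.5
  mean(C) = (3 + 4 + 7 + 1 + 3 + 6) / 6 = 24/6 = 4

Step 2 — sample variances and covariances s[i,j] = (1/(n-1)) · Σ_k (x_{k,i} - mean_i) · (x_{k,j} - mean_j), with n-1 = 5:
  s[A,A] = ((-0.8333)·(-0.8333) + (-1.8333)·(-1.8333) + (3.1667)·(3.1667) + (-1.8333)·(-1.8333) + (-1.8333)·(-1.8333) + (3.1667)·(3.1667)) / 5 = 30.8333/5 = 6.1667
  s[A,B] = ((-0.8333)·(-3.5) + (-1.8333)·(1.5) + (3.1667)·(0.5) + (-1.8333)·(2.5) + (-1.8333)·(-2.5) + (3.1667)·(1.5)) / 5 = 6.5/5 = 1.3
  s[A,C] = ((-0.8333)·(-1) + (-1.8333)·(0) + (3.1667)·(3) + (-1.8333)·(-3) + (-1.8333)·(-1) + (3.1667)·(2)) / 5 = 24/5 = 4.8
  s[B,B] = ((-3.5)·(-3.5) + (1.5)·(1.5) + (0.5)·(0.5) + (2.5)·(2.5) + (-2.5)·(-2.5) + (1.5)·(1.5)) / 5 = 29.5/5 = 5.9
  s[B,C] = ((-3.5)·(-1) + (1.5)·(0) + (0.5)·(3) + (2.5)·(-3) + (-2.5)·(-1) + (1.5)·(2)) / 5 = 3/5 = 0.6
  s[C,C] = ((-1)·(-1) + (0)·(0) + (3)·(3) + (-3)·(-3) + (-1)·(-1) + (2)·(2)) / 5 = 24/5 = 4.8
  Sample standard deviations s_i = √(s[i,i]):
  s(A) = √(6.1667) = 2.4833
  s(B) = √(5.9) = 2.429
  s(C) = √(4.8) = 2.1909

Step 3 — r_{ij} = s_{ij} / (s_i · s_j):
  r[A,A] = 1 (diagonal).
  r[A,B] = 1.3 / (2.4833 · 2.429) = 1.3 / 6.0319 = 0.2155
  r[A,C] = 4.8 / (2.4833 · 2.1909) = 4.8 / 5.4406 = 0.8823
  r[B,B] = 1 (diagonal).
  r[B,C] = 0.6 / (2.429 · 2.1909) = 0.6 / 5.3217 = 0.1127
  r[C,C] = 1 (diagonal).

R is symmetric with unit diagonal. Assembling:

R = [[1, 0.2155, 0.8823],
 [0.2155, 1, 0.1127],
 [0.8823, 0.1127, 1]]


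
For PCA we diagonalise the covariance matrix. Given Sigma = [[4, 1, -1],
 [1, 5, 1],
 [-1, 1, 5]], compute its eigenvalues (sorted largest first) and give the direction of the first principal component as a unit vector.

Step 1 — characteristic polynomial p(λ) = det(λI - Sigma) = λ³ - tr·λ² + c_1·λ - det, where tr = trace, c_1 = sum of the principal 2×2 minors, det = det(Sigma):
  tr = 4 + 5 + 5 = 14,
  c_1 = (4·5 - (1)²) + (4·5 - (-1)²) + (5·5 - (1)²) = 19 + 19 + 24 = 62,
  det = 4·(5·5 - (1)²) - (1)·((1)·5 - (1)·(-1)) + (-1)·((1)·(1) - 5·(-1)) = 4·(24) - (1)·(6) + (-1)·(6) = 84.
  So p(λ) = λ³ - 14λ² + 62λ - 84.
Step 2 — look for an integer root (rational root theorem: any rational root is an integer divisor of 84). Testing λ = 6:
  p(6) = 216 - 504 + 372 - 84 = 0  ✓
  Dividing out (λ - 6): p(λ) = (λ - 6)(λ² - 8λ + 14).
Step 3 — remaining eigenvalues from the quadratic λ² - 8λ + 14 = 0:
  Δ = 8² - 4·14 = 64 - 56 = 8,  λ = (8 ± √8)/2 = (8 ± 2.8284)/2 ≈ 5.4142 or 2.5858.
  Sorted: λ_1 = 6,  λ_2 = 5.4142,  λ_3 = 2.5858  (check: sum = 14 = tr ✓).

Step 4 — unit eigenvector for λ_1 = 6: v spans the null space of (Sigma - λ_1 I), whose rows are
  r_1 = (-2, 1, -1),  r_2 = (1, -1, 1),  r_3 = (-1, 1, -1).
  v is orthogonal to every row, so take v ∝ r_1 × r_2 = ((1)·(1) - (-1)·(-1), (-1)·(1) - (-2)·(1), (-2)·(-1) - (1)·(1)) = (0, 1, 1).
  Let u = (0, 1, 1).
  ||u|| = √((0)² + (1)² + (1)²) = √(2) ≈ 1.4142,  v_1 = u/||u|| ≈ (0, 0.7071, 0.7071) (||v_1|| = 1).

λ_1 = 6,  λ_2 = 5.4142,  λ_3 = 2.5858;  v_1 ≈ (0, 0.7071, 0.7071)


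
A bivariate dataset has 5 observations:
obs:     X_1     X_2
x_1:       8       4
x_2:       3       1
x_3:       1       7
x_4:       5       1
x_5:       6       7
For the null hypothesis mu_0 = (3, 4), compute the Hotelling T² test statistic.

Step 1 — sample mean vector:
  mean(X_1) = (8 + 3 + 1 + 5 + 6) / 5 = 23/5 = 4.6
  mean(X_2) = (4 + 1 + 7 + 1 + 7) / 5 = 20/5 = 4
  x̄ = (4.6, 4),  deviation x̄ - mu_0 = (4.6, 4) - (3, 4) = (1.6, 0).

Step 2 — sample covariance matrix, S[i,j] = (1/(n-1)) · Σ_k (x_{k,i} - mean_i) · (x_{k,j} - mean_j), divisor n-1 = 4:
  S[X_1,X_1] = ((3.4)·(3.4) + (-1.6)·(-1.6) + (-3.6)·(-3.6) + (0.4)·(0.4) + (1.4)·(1.4)) / 4 = 29.2/4 = 7.3
  S[X_1,X_2] = ((3.4)·(0) + (-1.6)·(-3) + (-3.6)·(3) + (0.4)·(-3) + (1.4)·(3)) / 4 = -3/4 = -0.75
  S[X_2,X_2] = ((0)·(0) + (-3)·(-3) + (3)·(3) + (-3)·(-3) + (3)·(3)) / 4 = 36/4 = 9
  S = [[7.3, -0.75],
 [-0.75, 9]].

Step 3 — invert S. det(S) = 7.3·9 - (-0.75)² = 65.1375.
  S^{-1} = (1/det) · [[d, -b], [-b, a]] = [[0.1382, 0.0115],
 [0.0115, 0.1121]].

Step 4 — quadratic form (x̄ - mu_0)^T · S^{-1} · (x̄ - mu_0):
  S^{-1} · (x̄ - mu_0) = (0.2211, 0.0184),
  (x̄ - mu_0)^T · [...] = (1.6)·(0.2211) + (0)·(0.0184) = 0.3537.

Step 5 — scale by n: T² = 5 · 0.3537 = 1.7686.

T² ≈ 1.7686
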